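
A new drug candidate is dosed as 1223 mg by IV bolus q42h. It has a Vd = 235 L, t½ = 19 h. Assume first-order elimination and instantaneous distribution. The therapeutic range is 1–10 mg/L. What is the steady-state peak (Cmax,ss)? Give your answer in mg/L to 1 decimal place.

k = ln2/t½ = ln2/19 ≈ 0.036481 h⁻¹; fraction remaining f = e^(−kτ) = e^(−0.036481×42) ≈ 0.2161.
At steady state, accumulation factor R = 1/(1 − e^(−kτ)) ≈ 1.2757.
Single-dose peak C₀ = D/Vd = 1223/235 ≈ 5.204 mg/L.
Cmax,ss = C₀/(1 − f) ≈ 5.204/0.7839 ≈ 6.639 mg/L.
Peak 6.6 mg/L vs MTC 10 mg/L: below toxic threshold.

6.6 mg/L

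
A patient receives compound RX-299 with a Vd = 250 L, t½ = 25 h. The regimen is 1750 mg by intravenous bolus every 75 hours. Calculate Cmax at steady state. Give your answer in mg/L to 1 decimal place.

τ = 75 h = 3 half-lives, so f = (1/2)^3 = 0.125.
At steady state, R = 1/(1 − 0.125) = 8/7.
Single-dose peak C₀ = D/Vd = 1750/250 = 7 mg/L.
Steady-state peak Cmax,ss = C₀·R = 7 × 8/7 ≈ 8.000 mg/L.

8.0 mg/L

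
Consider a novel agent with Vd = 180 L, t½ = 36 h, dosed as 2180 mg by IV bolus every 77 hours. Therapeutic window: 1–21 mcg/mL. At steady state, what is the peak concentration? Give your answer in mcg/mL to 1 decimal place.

k = ln2/t½ = ln2/36 ≈ 0.019254 h⁻¹; fraction remaining f = e^(−kτ) = e^(−0.019254×77) ≈ 0.2271.
Accumulation ratio R = 1/(1 − f) ≈ 1/0.7729 ≈ 1.2938.
Each bolus raises the concentration by D/Vd = 2180/180 ≈ 12.111 mcg/mL.
Cmax,ss = C₀/(1 − f) ≈ 12.111/0.7729 ≈ 15.670 mcg/mL.
Peak 15.7 mcg/mL vs MTC 21 mcg/mL: below toxic threshold.

15.7 mcg/mL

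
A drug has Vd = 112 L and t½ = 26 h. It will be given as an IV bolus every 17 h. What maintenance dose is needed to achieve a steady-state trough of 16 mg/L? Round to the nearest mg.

1027 mg

τ/t½ = 17/26 ≈ 0.65385, so f = (1/2)^(17/26) ≈ 0.635584.
Cmin,ss = (D/Vd)·f/(1−f), so D = Cmin,ss·Vd·(1−f)/f.
D = 16 × 112 × (1−f)/f ≈ 16 × 112 × 0.57336 ≈ 1027.46 mg.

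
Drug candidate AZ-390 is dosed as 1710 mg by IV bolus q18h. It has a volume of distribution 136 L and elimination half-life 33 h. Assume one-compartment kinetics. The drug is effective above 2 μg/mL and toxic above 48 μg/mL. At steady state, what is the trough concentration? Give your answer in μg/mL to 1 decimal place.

τ/t½ = 18/33 ≈ 0.54545, so fraction remaining f = (1/2)^(18/33) ≈ 0.6852.
At steady state, accumulation factor R = 1/(1 − e^(−kτ)) ≈ 3.1766.
Each bolus raises the concentration by D/Vd = 1710/136 ≈ 12.574 μg/mL.
Steady-state peak Cmax,ss = C₀·R ≈ 12.574 × 3.1766 ≈ 39.943 μg/mL.
One interval later, Cmin,ss = Cmax,ss·e^(−kτ) ≈ 39.943 × 0.6852 ≈ 27.369 μg/mL.
Trough 27.4 μg/mL vs MEC 2 μg/mL: adequate.

27.4 μg/mL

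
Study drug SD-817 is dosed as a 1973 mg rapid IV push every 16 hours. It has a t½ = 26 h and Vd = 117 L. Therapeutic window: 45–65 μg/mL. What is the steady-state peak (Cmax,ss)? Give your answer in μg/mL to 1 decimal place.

Over one 16-h interval, 16/26 ≈ 0.61538 half-lives elapse, leaving f ≈ 0.6528 of each dose.
Accumulation ratio R = 1/(1 − f) ≈ 1/0.3472 ≈ 2.8802.
Single-dose peak C₀ = D/Vd = 1973/117 ≈ 16.863 μg/mL.
Cmax,ss = C₀/(1 − f) ≈ 16.863/0.3472 ≈ 48.569 μg/mL.
Peak 48.6 μg/mL vs MTC 65 μg/mL: below toxic threshold.

48.6 μg/mL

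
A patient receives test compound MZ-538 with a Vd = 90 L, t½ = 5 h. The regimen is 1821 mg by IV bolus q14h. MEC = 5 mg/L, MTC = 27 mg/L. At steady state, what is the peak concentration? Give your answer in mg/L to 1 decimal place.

τ/t½ = 14/5 ≈ 2.8, so fraction remaining f = (1/2)^(14/5) ≈ 0.1436.
Accumulation ratio R = 1/(1 − f) ≈ 1/0.8564 ≈ 1.1677.
Single-dose peak C₀ = D/Vd = 1821/90 ≈ 20.233 mg/L.
Steady-state peak Cmax,ss = C₀·R ≈ 20.233 × 1.1677 ≈ 23.626 mg/L.
Peak 23.6 mg/L vs MTC 27 mg/L: below toxic threshold.

23.6 mg/L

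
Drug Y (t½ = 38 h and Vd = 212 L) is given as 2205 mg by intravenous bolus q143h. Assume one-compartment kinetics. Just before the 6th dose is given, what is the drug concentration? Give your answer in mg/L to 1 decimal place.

0.8 mg/L

f = (1/2)^(τ/t½) = (1/2)^(143/38) ≈ 0.0737.
C₀ = D/Vd = 2205/212 ≈ 10.401 mg/L.
Before the 6th dose, 5 doses have been given. Superposition: Cmin = C₀·(f + f² + … + f^5).
≈ 10.401 × (0.0737 + 0.0054 + 0.0004 + 0.0000 + 0.0000) ≈ 10.401 × 0.0795 ≈ 0.827 mg/L.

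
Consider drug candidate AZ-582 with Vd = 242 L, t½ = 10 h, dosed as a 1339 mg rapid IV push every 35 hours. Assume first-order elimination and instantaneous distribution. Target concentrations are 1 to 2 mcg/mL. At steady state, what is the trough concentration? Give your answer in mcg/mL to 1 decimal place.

Over one 35-h interval, 35/10 ≈ 3.5 half-lives elapse, leaving f ≈ 0.0884 of each dose.
At steady state, accumulation factor R = 1/(1 − e^(−kτ)) ≈ 1.0970.
Each bolus raises the concentration by D/Vd = 1339/242 ≈ 5.533 mcg/mL.
Cmax,ss = C₀/(1 − f) ≈ 5.533/0.9116 ≈ 6.070 mcg/mL.
Steady-state trough Cmin,ss = Cmax,ss·f ≈ 6.070 × 0.0884 ≈ 0.537 mcg/mL.
Trough 0.5 mcg/mL vs MEC 1 mcg/mL: subtherapeutic.

0.5 mcg/mL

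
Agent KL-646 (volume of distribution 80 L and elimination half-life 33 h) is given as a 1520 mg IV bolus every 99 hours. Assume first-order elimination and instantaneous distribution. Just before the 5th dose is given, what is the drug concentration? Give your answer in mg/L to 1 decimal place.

2.7 mg/L

f = (1/2)^(τ/t½) = (1/2)^(99/33) ≈ 0.1250.
C₀ = D/Vd = 1520/80 ≈ 19.000 mg/L.
Before the 5th dose, 4 doses have been given. Superposition: Cmin = C₀·(f + f² + … + f^4).
≈ 19.000 × (0.1250 + 0.0156 + 0.0020 + 0.0002) ≈ 19.000 × 0.1428 ≈ 2.713 mg/L.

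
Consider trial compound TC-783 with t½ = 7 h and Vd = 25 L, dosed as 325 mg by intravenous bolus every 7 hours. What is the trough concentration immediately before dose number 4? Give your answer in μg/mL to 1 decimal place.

11.4 μg/mL

f = (1/2)^(τ/t½) = (1/2)^(7/7) ≈ 0.5000.
C₀ = D/Vd = 325/25 ≈ 13.000 μg/mL.
Before the 4th dose, 3 doses have been given. Superposition: Cmin = C₀·(f + f² + … + f^3).
≈ 13.000 × (0.5000 + 0.2500 + 0.1250) ≈ 13.000 × 0.8750 ≈ 11.375 μg/mL.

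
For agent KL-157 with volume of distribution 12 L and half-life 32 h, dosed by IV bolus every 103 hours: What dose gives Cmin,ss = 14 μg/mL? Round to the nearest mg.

1396 mg

τ/t½ = 103/32 ≈ 3.2188, so f = (1/2)^(103/32) ≈ 0.107414.
Cmin,ss = (D/Vd)·f/(1−f), so D = Cmin,ss·Vd·(1−f)/f.
D = 14 × 12 × (1−f)/f ≈ 14 × 12 × 8.30977 ≈ 1396.04 mg.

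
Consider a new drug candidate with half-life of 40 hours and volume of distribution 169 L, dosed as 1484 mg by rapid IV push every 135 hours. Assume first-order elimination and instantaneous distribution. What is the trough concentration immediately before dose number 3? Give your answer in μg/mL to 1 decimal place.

0.9 μg/mL

f = (1/2)^(τ/t½) = (1/2)^(135/40) ≈ 0.0964.
C₀ = D/Vd = 1484/169 ≈ 8.781 μg/mL.
Before the 3rd dose, 2 doses have been given. Superposition: Cmin = C₀·(f + f²).
≈ 8.781 × (0.0964 + 0.0093) ≈ 8.781 × 0.1057 ≈ 0.928 μg/mL.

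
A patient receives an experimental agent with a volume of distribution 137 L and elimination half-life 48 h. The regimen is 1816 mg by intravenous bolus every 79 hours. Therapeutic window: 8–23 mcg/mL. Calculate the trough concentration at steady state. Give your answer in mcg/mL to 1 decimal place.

Over one 79-h interval, 79/48 ≈ 1.6458 half-lives elapse, leaving f ≈ 0.3196 of each dose.
Each bolus raises the concentration by D/Vd = 1816/137 ≈ 13.255 mcg/mL.
Steady-state trough Cmin,ss = C₀·f/(1−f) ≈ 13.255 × 0.3196/0.6804 ≈ 6.226 mcg/mL.
Trough 6.2 mcg/mL vs MEC 8 mcg/mL: subtherapeutic.

6.2 mcg/mL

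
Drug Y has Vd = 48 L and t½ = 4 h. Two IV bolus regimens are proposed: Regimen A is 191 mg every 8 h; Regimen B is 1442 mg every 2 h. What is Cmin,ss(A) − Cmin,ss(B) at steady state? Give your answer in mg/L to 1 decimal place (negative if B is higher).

Regimen A: f = (1/2)^(8/4) ≈ 0.2500; Cmin,ss = (191/48)·f/(1−f) ≈ 1.326 mg/L.
Regimen B: f = (1/2)^(2/4) ≈ 0.7071; Cmin,ss = (1442/48)·f/(1−f) ≈ 72.525 mg/L.
Difference ≈ 1.326 − 72.525 ≈ -71.199 mg/L.

-71.2 mg/L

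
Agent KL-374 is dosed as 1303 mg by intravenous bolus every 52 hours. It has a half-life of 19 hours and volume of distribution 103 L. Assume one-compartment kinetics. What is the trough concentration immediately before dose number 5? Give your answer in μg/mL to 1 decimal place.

f = (1/2)^(τ/t½) = (1/2)^(52/19) ≈ 0.1500.
C₀ = D/Vd = 1303/103 ≈ 12.650 μg/mL.
Before the 5th dose, 4 doses have been given. Superposition: Cmin = C₀·(f + f² + … + f^4).
≈ 12.650 × (0.1500 + 0.0225 + 0.0034 + 0.0005) ≈ 12.650 × 0.1764 ≈ 2.231 μg/mL.

2.2 μg/mL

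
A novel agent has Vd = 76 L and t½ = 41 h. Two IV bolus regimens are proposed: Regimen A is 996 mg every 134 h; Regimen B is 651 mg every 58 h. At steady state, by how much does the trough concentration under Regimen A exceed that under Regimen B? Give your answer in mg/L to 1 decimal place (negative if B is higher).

Regimen A: f = (1/2)^(134/41) ≈ 0.1038; Cmin,ss = (996/76)·f/(1−f) ≈ 1.518 mg/L.
Regimen B: f = (1/2)^(58/41) ≈ 0.3751; Cmin,ss = (651/76)·f/(1−f) ≈ 5.142 mg/L.
Difference ≈ 1.518 − 5.142 ≈ -3.624 mg/L.

-3.6 mg/L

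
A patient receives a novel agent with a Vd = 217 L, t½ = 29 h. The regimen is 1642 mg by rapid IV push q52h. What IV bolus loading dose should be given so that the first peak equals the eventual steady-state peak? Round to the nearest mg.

f = (1/2)^(52/29) ≈ 0.288551; accumulation ratio R = 1/(1−f) ≈ 1.40558.
Loading dose to hit Cmax,ss on first dose: D_load = D_maint·R ≈ 1642 × 1.40558 ≈ 2307.96 mg.

2308 mg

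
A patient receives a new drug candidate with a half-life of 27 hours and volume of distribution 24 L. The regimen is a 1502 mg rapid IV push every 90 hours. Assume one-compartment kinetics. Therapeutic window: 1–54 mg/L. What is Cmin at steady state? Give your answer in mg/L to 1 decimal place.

6.9 mg/L

τ/t½ = 90/27 ≈ 3.3333, so fraction remaining f = (1/2)^(90/27) ≈ 0.0992.
Accumulation ratio R = 1/(1 − f) ≈ 1/0.9008 ≈ 1.1101.
Each bolus raises the concentration by D/Vd = 1502/24 ≈ 62.583 mg/L.
Steady-state peak Cmax,ss = C₀·R ≈ 62.583 × 1.1101 ≈ 69.473 mg/L.
One interval later, Cmin,ss = Cmax,ss·e^(−kτ) ≈ 69.473 × 0.0992 ≈ 6.892 mg/L.
Trough 6.9 mg/L vs MEC 1 mg/L: adequate.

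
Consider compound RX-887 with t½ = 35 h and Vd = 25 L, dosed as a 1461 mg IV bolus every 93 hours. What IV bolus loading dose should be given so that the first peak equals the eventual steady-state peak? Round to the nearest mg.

1736 mg

f = (1/2)^(93/35) ≈ 0.158533; accumulation ratio R = 1/(1−f) ≈ 1.18840.
Loading dose to hit Cmax,ss on first dose: D_load = D_maint·R ≈ 1461 × 1.18840 ≈ 1736.25 mg.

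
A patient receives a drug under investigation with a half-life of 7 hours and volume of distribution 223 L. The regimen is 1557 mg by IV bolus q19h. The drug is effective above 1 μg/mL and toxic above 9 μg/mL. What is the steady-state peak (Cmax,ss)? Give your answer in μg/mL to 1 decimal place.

Over one 19-h interval, 19/7 ≈ 2.7143 half-lives elapse, leaving f ≈ 0.1524 of each dose.
Accumulation ratio R = 1/(1 − f) ≈ 1/0.8476 ≈ 1.1798.
Single-dose peak C₀ = D/Vd = 1557/223 ≈ 6.982 μg/mL.
Cmax,ss = C₀/(1 − f) ≈ 6.982/0.8476 ≈ 8.237 μg/mL.
Peak 8.2 μg/mL vs MTC 9 μg/mL: below toxic threshold.

8.2 μg/mL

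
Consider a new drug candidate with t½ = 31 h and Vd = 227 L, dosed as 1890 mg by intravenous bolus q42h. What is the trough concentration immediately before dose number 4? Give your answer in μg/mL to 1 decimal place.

5.0 μg/mL

f = (1/2)^(τ/t½) = (1/2)^(42/31) ≈ 0.3910.
C₀ = D/Vd = 1890/227 ≈ 8.326 μg/mL.
Before the 4th dose, 3 doses have been given. Superposition: Cmin = C₀·(f + f² + … + f^3).
≈ 8.326 × (0.3910 + 0.1529 + 0.0598) ≈ 8.326 × 0.6037 ≈ 5.026 μg/mL.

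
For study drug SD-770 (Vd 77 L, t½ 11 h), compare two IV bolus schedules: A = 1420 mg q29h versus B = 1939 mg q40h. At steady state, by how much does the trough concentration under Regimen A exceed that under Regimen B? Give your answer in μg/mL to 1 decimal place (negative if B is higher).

Regimen A: f = (1/2)^(29/11) ≈ 0.1608; Cmin,ss = (1420/77)·f/(1−f) ≈ 3.534 μg/mL.
Regimen B: f = (1/2)^(40/11) ≈ 0.0804; Cmin,ss = (1939/77)·f/(1−f) ≈ 2.202 μg/mL.
Difference ≈ 3.534 − 2.202 ≈ 1.332 μg/mL.

1.3 μg/mL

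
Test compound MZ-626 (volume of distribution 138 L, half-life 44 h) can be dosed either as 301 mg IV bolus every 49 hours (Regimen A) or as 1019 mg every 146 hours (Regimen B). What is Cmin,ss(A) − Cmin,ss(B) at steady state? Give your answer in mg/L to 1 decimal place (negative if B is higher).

Regimen A: f = (1/2)^(49/44) ≈ 0.4621; Cmin,ss = (301/138)·f/(1−f) ≈ 1.874 mg/L.
Regimen B: f = (1/2)^(146/44) ≈ 0.1003; Cmin,ss = (1019/138)·f/(1−f) ≈ 0.823 mg/L.
Difference ≈ 1.874 − 0.823 ≈ 1.051 mg/L.

1.1 mg/L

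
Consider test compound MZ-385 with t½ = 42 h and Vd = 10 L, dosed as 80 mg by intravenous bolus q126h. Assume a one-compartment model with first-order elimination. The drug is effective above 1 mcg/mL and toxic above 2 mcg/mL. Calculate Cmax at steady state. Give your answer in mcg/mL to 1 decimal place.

The dosing interval is 3 half-lives, so f = 2^(−3) = 0.125.
At steady state, R = 1/(1 − 0.125) = 8/7.
Single-dose peak C₀ = D/Vd = 80/10 = 8 mcg/mL.
Steady-state peak Cmax,ss = C₀·R = 8 × 8/7 ≈ 9.143 mcg/mL.
Peak 9.1 mcg/mL vs MTC 2 mcg/mL: exceeds toxic threshold.

9.1 mcg/mL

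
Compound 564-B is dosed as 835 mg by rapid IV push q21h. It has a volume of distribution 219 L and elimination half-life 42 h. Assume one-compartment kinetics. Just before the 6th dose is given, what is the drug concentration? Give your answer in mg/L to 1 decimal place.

7.6 mg/L

f = (1/2)^(τ/t½) = (1/2)^(21/42) ≈ 0.7071.
C₀ = D/Vd = 835/219 ≈ 3.813 mg/L.
Before the 6th dose, 5 doses have been given. Superposition: Cmin = C₀·(f + f² + … + f^5).
≈ 3.813 × (0.7071 + 0.5000 + 0.3535 + 0.2500 + 0.1768) ≈ 3.813 × 1.9874 ≈ 7.578 mg/L.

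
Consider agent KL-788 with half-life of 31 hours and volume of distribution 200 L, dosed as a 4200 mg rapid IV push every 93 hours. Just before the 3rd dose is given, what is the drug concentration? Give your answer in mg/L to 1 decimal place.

3.0 mg/L

f = (1/2)^(τ/t½) = (1/2)^(93/31) ≈ 0.1250.
C₀ = D/Vd = 4200/200 ≈ 21.000 mg/L.
Before the 3rd dose, 2 doses have been given. Superposition: Cmin = C₀·(f + f²).
≈ 21.000 × (0.1250 + 0.0156) ≈ 21.000 × 0.1406 ≈ 2.953 mg/L.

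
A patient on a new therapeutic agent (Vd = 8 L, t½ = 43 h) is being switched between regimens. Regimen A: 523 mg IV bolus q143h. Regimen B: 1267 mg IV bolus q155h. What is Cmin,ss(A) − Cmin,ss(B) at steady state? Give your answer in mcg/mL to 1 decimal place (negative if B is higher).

Regimen A: f = (1/2)^(143/43) ≈ 0.0997; Cmin,ss = (523/8)·f/(1−f) ≈ 7.240 mcg/mL.
Regimen B: f = (1/2)^(155/43) ≈ 0.0822; Cmin,ss = (1267/8)·f/(1−f) ≈ 14.184 mcg/mL.
Difference ≈ 7.240 − 14.184 ≈ -6.944 mcg/mL.

-6.9 mcg/mL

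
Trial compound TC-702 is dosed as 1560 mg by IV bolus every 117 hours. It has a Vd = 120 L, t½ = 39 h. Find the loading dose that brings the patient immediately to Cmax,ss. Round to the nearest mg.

f = (1/2)^(117/39) ≈ 0.125000; accumulation ratio R = 1/(1−f) ≈ 1.14286.
Loading dose to hit Cmax,ss on first dose: D_load = D_maint·R ≈ 1560 × 1.14286 ≈ 1782.86 mg.

1783 mg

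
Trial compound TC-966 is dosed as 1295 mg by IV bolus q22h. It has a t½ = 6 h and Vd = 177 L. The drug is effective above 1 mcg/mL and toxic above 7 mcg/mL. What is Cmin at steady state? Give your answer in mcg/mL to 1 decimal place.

k = ln2/t½ = ln2/6 ≈ 0.115525 h⁻¹; fraction remaining f = e^(−kτ) = e^(−0.115525×22) ≈ 0.0787.
At steady state, accumulation factor R = 1/(1 − e^(−kτ)) ≈ 1.0854.
Single-dose peak C₀ = D/Vd = 1295/177 ≈ 7.316 mcg/mL.
Cmax,ss = C₀/(1 − f) ≈ 7.316/0.9213 ≈ 7.941 mcg/mL.
Steady-state trough Cmin,ss = Cmax,ss·f ≈ 7.941 × 0.0787 ≈ 0.625 mcg/mL.
Trough 0.6 mcg/mL vs MEC 1 mcg/mL: subtherapeutic.

0.6 mcg/mL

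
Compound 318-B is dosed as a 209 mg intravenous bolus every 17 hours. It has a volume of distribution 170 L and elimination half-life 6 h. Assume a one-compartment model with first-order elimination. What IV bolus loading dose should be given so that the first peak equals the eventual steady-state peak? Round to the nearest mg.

f = (1/2)^(17/6) ≈ 0.140308; accumulation ratio R = 1/(1−f) ≈ 1.16321.
Loading dose to hit Cmax,ss on first dose: D_load = D_maint·R ≈ 209 × 1.16321 ≈ 243.11 mg.

243 mg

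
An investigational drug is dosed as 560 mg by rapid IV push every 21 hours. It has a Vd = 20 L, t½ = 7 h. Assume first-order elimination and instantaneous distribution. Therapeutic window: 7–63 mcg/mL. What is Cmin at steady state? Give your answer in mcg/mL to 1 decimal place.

4.0 mcg/mL

The dosing interval is 3 half-lives, so f = 2^(−3) = 0.125.
Accumulation ratio R = 1/(1 − f) = 1/0.875 = 8/7.
Single-dose peak C₀ = D/Vd = 560/20 = 28 mcg/mL.
Steady-state peak Cmax,ss = C₀·R = 28 × 8/7 ≈ 32.000 mcg/mL.
Steady-state trough Cmin,ss = Cmax,ss·f ≈ 32.000 × 0.125 ≈ 4.000 mcg/mL.
Trough 4.0 mcg/mL vs MEC 7 mcg/mL: subtherapeutic.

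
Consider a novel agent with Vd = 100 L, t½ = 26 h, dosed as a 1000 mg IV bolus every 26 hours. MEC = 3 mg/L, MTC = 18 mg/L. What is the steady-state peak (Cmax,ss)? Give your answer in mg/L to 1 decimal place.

20.0 mg/L

The dosing interval is 1 half-life, so f = 2^(−1) = 0.5.
Accumulation ratio R = 1/(1 − f) = 1/0.5 = 2/1.
Single-dose peak C₀ = D/Vd = 1000/100 = 10 mg/L.
Steady-state peak Cmax,ss = C₀·R = 10 × 2/1 ≈ 20.000 mg/L.
Peak 20.0 mg/L vs MTC 18 mg/L: exceeds toxic threshold.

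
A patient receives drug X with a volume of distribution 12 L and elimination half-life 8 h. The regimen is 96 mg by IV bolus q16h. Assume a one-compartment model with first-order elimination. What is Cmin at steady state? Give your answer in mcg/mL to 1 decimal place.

2.7 mcg/mL

The dosing interval is 2 half-lives, so f = 2^(−2) = 0.25.
At steady state, R = 1/(1 − 0.25) = 4/3.
Single-dose peak C₀ = D/Vd = 96/12 = 8 mcg/mL.
Steady-state peak Cmax,ss = C₀·R = 8 × 4/3 ≈ 10.667 mcg/mL.
Steady-state trough Cmin,ss = Cmax,ss·f ≈ 10.667 × 0.25 ≈ 2.667 mcg/mL.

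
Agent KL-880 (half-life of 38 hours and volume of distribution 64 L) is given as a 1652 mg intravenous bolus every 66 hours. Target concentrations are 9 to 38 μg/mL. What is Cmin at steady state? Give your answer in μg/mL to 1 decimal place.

11.1 μg/mL

τ/t½ = 66/38 ≈ 1.7368, so fraction remaining f = (1/2)^(66/38) ≈ 0.3000.
Each bolus raises the concentration by D/Vd = 1652/64 ≈ 25.812 μg/mL.
Steady-state trough Cmin,ss = C₀·f/(1−f) ≈ 25.812 × 0.3000/0.7000 ≈ 11.062 μg/mL.
Trough 11.1 μg/mL vs MEC 9 μg/mL: adequate.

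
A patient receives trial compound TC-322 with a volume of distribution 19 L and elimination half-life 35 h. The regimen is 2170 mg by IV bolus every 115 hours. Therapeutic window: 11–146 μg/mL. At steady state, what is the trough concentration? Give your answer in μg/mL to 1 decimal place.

13.0 μg/mL

k = ln2/t½ = ln2/35 ≈ 0.019804 h⁻¹; fraction remaining f = e^(−kτ) = e^(−0.019804×115) ≈ 0.1025.
Each bolus raises the concentration by D/Vd = 2170/19 ≈ 114.211 μg/mL.
Steady-state trough Cmin,ss = C₀·f/(1−f) ≈ 114.211 × 0.1025/0.8975 ≈ 13.044 μg/mL.
Trough 13.0 μg/mL vs MEC 11 μg/mL: adequate.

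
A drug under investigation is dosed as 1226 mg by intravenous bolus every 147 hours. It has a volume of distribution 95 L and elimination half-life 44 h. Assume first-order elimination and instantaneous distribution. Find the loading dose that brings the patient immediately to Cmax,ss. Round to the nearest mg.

f = (1/2)^(147/44) ≈ 0.098693; accumulation ratio R = 1/(1−f) ≈ 1.10950.
Loading dose to hit Cmax,ss on first dose: D_load = D_maint·R ≈ 1226 × 1.10950 ≈ 1360.25 mg.

1360 mg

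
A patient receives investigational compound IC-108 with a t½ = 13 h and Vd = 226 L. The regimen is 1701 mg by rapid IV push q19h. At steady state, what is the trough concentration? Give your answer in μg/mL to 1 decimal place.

4.3 μg/mL

Over one 19-h interval, 19/13 ≈ 1.4615 half-lives elapse, leaving f ≈ 0.3631 of each dose.
Accumulation ratio R = 1/(1 − f) ≈ 1/0.6369 ≈ 1.5701.
Single-dose peak C₀ = D/Vd = 1701/226 ≈ 7.527 μg/mL.
Cmax,ss = C₀/(1 − f) ≈ 7.527/0.6369 ≈ 11.818 μg/mL.
Steady-state trough Cmin,ss = Cmax,ss·f ≈ 11.818 × 0.3631 ≈ 4.291 μg/mL.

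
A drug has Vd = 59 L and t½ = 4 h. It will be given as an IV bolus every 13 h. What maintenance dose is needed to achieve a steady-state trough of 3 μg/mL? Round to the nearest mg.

1507 mg

τ/t½ = 13/4 ≈ 3.25, so f = (1/2)^(13/4) ≈ 0.105112.
Cmin,ss = (D/Vd)·f/(1−f), so D = Cmin,ss·Vd·(1−f)/f.
D = 3 × 59 × (1−f)/f ≈ 3 × 59 × 8.51366 ≈ 1506.92 mg.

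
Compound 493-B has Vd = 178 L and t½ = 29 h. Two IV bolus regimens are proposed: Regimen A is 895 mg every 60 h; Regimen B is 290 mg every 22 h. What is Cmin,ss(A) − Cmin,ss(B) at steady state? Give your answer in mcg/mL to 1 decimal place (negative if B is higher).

-0.8 mcg/mL

Regimen A: f = (1/2)^(60/29) ≈ 0.2383; Cmin,ss = (895/178)·f/(1−f) ≈ 1.573 mcg/mL.
Regimen B: f = (1/2)^(22/29) ≈ 0.5911; Cmin,ss = (290/178)·f/(1−f) ≈ 2.355 mcg/mL.
Difference ≈ 1.573 − 2.355 ≈ -0.782 mcg/mL.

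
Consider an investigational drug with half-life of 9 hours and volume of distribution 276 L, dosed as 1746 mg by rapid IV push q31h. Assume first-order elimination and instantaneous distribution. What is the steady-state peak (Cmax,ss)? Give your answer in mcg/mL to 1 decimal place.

7.0 mcg/mL

k = ln2/t½ = ln2/9 ≈ 0.077016 h⁻¹; fraction remaining f = e^(−kτ) = e^(−0.077016×31) ≈ 0.0919.
Accumulation ratio R = 1/(1 − f) ≈ 1/0.9081 ≈ 1.1012.
Each bolus raises the concentration by D/Vd = 1746/276 ≈ 6.326 mcg/mL.
Steady-state peak Cmax,ss = C₀·R ≈ 6.326 × 1.1012 ≈ 6.966 mcg/mL.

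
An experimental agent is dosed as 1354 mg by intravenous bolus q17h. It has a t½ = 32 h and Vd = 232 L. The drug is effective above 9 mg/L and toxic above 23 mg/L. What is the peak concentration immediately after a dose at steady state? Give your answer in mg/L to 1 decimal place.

18.9 mg/L

k = ln2/t½ = ln2/32 ≈ 0.021661 h⁻¹; fraction remaining f = e^(−kτ) = e^(−0.021661×17) ≈ 0.6920.
At steady state, accumulation factor R = 1/(1 − e^(−kτ)) ≈ 3.2468.
Single-dose peak C₀ = D/Vd = 1354/232 ≈ 5.836 mg/L.
Cmax,ss = C₀/(1 − f) ≈ 5.836/0.3080 ≈ 18.948 mg/L.
Peak 18.9 mg/L vs MTC 23 mg/L: below toxic threshold.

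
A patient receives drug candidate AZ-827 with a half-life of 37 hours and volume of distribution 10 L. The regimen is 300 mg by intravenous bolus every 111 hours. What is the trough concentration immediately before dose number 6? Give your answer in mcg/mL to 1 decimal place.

f = (1/2)^(τ/t½) = (1/2)^(111/37) ≈ 0.1250.
C₀ = D/Vd = 300/10 ≈ 30.000 mcg/mL.
Before the 6th dose, 5 doses have been given. Superposition: Cmin = C₀·(f + f² + … + f^5).
≈ 30.000 × (0.1250 + 0.0156 + 0.0020 + 0.0002 + 0.0000) ≈ 30.000 × 0.1428 ≈ 4.284 mcg/mL.

4.3 mcg/mL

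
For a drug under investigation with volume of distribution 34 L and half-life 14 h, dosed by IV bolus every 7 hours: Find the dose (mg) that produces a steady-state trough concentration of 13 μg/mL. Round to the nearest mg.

183 mg

τ/t½ = 7/14 ≈ 0.5, so f = (1/2)^(7/14) ≈ 0.707107.
Cmin,ss = (D/Vd)·f/(1−f), so D = Cmin,ss·Vd·(1−f)/f.
D = 13 × 34 × (1−f)/f ≈ 13 × 34 × 0.41421 ≈ 183.08 mg.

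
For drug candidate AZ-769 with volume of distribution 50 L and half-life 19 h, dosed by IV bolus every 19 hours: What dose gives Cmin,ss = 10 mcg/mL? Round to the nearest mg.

τ/t½ = 19/19 ≈ 1, so f = (1/2)^(19/19) ≈ 0.500000.
Cmin,ss = (D/Vd)·f/(1−f), so D = Cmin,ss·Vd·(1−f)/f.
D = 10 × 50 × (1−f)/f ≈ 10 × 50 × 1.00000 ≈ 500.00 mg.

500 mg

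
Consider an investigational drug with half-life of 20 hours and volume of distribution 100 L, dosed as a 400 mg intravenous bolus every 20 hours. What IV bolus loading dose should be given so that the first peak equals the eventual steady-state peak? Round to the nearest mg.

800 mg

f = (1/2)^(20/20) ≈ 0.500000; accumulation ratio R = 1/(1−f) ≈ 2.00000.
Loading dose to hit Cmax,ss on first dose: D_load = D_maint·R ≈ 400 × 2.00000 ≈ 800.00 mg.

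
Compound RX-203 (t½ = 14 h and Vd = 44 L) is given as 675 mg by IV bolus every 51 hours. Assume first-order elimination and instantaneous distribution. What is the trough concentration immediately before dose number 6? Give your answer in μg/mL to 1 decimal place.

f = (1/2)^(τ/t½) = (1/2)^(51/14) ≈ 0.0801.
C₀ = D/Vd = 675/44 ≈ 15.341 μg/mL.
Before the 6th dose, 5 doses have been given. Superposition: Cmin = C₀·(f + f² + … + f^5).
≈ 15.341 × (0.0801 + 0.0064 + 0.0005 + 0.0000 + 0.0000) ≈ 15.341 × 0.0870 ≈ 1.335 μg/mL.

1.3 μg/mL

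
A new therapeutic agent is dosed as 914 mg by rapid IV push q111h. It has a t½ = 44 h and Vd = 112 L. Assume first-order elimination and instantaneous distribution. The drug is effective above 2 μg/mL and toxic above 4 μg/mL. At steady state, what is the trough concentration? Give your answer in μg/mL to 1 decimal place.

1.7 μg/mL

τ/t½ = 111/44 ≈ 2.5227, so fraction remaining f = (1/2)^(111/44) ≈ 0.1740.
Accumulation ratio R = 1/(1 − f) ≈ 1/0.8260 ≈ 1.2107.
Single-dose peak C₀ = D/Vd = 914/112 ≈ 8.161 μg/mL.
Cmax,ss = C₀/(1 − f) ≈ 8.161/0.8260 ≈ 9.880 μg/mL.
One interval later, Cmin,ss = Cmax,ss·e^(−kτ) ≈ 9.880 × 0.1740 ≈ 1.719 μg/mL.
Trough 1.7 μg/mL vs MEC 2 μg/mL: subtherapeutic.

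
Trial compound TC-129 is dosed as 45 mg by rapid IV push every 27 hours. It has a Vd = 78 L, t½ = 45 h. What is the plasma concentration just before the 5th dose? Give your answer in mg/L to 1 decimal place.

0.9 mg/L

f = (1/2)^(τ/t½) = (1/2)^(27/45) ≈ 0.6598.
C₀ = D/Vd = 45/78 ≈ 0.577 mg/L.
Before the 5th dose, 4 doses have been given. Superposition: Cmin = C₀·(f + f² + … + f^4).
≈ 0.577 × (0.6598 + 0.4353 + 0.2872 + 0.1895) ≈ 0.577 × 1.5718 ≈ 0.907 mg/L.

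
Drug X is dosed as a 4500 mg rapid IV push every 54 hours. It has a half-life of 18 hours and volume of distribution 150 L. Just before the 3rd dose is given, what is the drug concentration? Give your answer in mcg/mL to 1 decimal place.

f = (1/2)^(τ/t½) = (1/2)^(54/18) ≈ 0.1250.
C₀ = D/Vd = 4500/150 ≈ 30.000 mcg/mL.
Before the 3rd dose, 2 doses have been given. Superposition: Cmin = C₀·(f + f²).
≈ 30.000 × (0.1250 + 0.0156) ≈ 30.000 × 0.1406 ≈ 4.218 mcg/mL.

4.2 mcg/mL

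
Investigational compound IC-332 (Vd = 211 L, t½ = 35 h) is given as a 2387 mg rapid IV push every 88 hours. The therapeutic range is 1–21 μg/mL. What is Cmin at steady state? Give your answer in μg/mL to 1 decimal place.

2.4 μg/mL

k = ln2/t½ = ln2/35 ≈ 0.019804 h⁻¹; fraction remaining f = e^(−kτ) = e^(−0.019804×88) ≈ 0.1750.
At steady state, accumulation factor R = 1/(1 − e^(−kτ)) ≈ 1.2121.
Each bolus raises the concentration by D/Vd = 2387/211 ≈ 11.313 μg/mL.
Cmax,ss = C₀/(1 − f) ≈ 11.313/0.8250 ≈ 13.713 μg/mL.
One interval later, Cmin,ss = Cmax,ss·e^(−kτ) ≈ 13.713 × 0.1750 ≈ 2.400 μg/mL.
Trough 2.4 μg/mL vs MEC 1 μg/mL: adequate.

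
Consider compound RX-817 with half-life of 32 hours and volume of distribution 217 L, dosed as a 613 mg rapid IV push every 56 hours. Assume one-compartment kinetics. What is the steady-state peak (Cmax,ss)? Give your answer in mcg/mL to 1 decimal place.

k = ln2/t½ = ln2/32 ≈ 0.021661 h⁻¹; fraction remaining f = e^(−kτ) = e^(−0.021661×56) ≈ 0.2973.
At steady state, accumulation factor R = 1/(1 − e^(−kτ)) ≈ 1.4231.
Each bolus raises the concentration by D/Vd = 613/217 ≈ 2.825 mcg/mL.
Steady-state peak Cmax,ss = C₀·R ≈ 2.825 × 1.4231 ≈ 4.020 mcg/mL.

4.0 mcg/mL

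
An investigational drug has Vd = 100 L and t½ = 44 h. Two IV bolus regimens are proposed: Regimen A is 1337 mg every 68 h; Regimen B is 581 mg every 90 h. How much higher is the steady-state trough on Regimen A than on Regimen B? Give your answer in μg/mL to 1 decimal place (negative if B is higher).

Regimen A: f = (1/2)^(68/44) ≈ 0.3426; Cmin,ss = (1337/100)·f/(1−f) ≈ 6.968 μg/mL.
Regimen B: f = (1/2)^(90/44) ≈ 0.2422; Cmin,ss = (581/100)·f/(1−f) ≈ 1.857 μg/mL.
Difference ≈ 6.968 − 1.857 ≈ 5.111 μg/mL.

5.1 μg/mL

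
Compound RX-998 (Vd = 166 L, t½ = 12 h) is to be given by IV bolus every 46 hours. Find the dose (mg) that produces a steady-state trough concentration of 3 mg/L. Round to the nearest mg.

6601 mg

τ/t½ = 46/12 ≈ 3.8333, so f = (1/2)^(46/12) ≈ 0.070154.
Cmin,ss = (D/Vd)·f/(1−f), so D = Cmin,ss·Vd·(1−f)/f.
D = 3 × 166 × (1−f)/f ≈ 3 × 166 × 13.25435 ≈ 6600.67 mg.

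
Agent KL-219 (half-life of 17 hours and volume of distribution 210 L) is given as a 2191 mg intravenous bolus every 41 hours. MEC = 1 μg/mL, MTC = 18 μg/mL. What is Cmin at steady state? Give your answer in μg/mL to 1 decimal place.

2.4 μg/mL

τ/t½ = 41/17 ≈ 2.4118, so fraction remaining f = (1/2)^(41/17) ≈ 0.1879.
Accumulation ratio R = 1/(1 − f) ≈ 1/0.8121 ≈ 1.2314.
Single-dose peak C₀ = D/Vd = 2191/210 ≈ 10.433 μg/mL.
Cmax,ss = C₀/(1 − f) ≈ 10.433/0.8121 ≈ 12.847 μg/mL.
Steady-state trough Cmin,ss = Cmax,ss·f ≈ 12.847 × 0.1879 ≈ 2.414 μg/mL.
Trough 2.4 μg/mL vs MEC 1 μg/mL: adequate.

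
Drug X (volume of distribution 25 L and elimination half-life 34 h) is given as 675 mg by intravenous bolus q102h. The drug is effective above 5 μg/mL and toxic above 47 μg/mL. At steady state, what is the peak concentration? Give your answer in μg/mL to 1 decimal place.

30.9 μg/mL

τ = 102 h = 3 half-lives, so f = (1/2)^3 = 0.125.
At steady state, R = 1/(1 − 0.125) = 8/7.
Single-dose peak C₀ = D/Vd = 675/25 = 27 μg/mL.
Steady-state peak Cmax,ss = C₀·R = 27 × 8/7 ≈ 30.857 μg/mL.
Peak 30.9 μg/mL vs MTC 47 μg/mL: below toxic threshold.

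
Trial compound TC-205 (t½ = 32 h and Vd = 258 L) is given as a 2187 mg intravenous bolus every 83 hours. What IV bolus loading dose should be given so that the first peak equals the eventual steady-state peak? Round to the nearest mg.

f = (1/2)^(83/32) ≈ 0.165655; accumulation ratio R = 1/(1−f) ≈ 1.19854.
Loading dose to hit Cmax,ss on first dose: D_load = D_maint·R ≈ 2187 × 1.19854 ≈ 2621.21 mg.

2621 mg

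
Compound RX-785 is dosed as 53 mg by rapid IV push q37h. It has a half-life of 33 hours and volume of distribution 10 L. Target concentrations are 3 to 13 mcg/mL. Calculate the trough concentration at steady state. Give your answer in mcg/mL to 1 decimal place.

4.5 mcg/mL

τ/t½ = 37/33 ≈ 1.1212, so fraction remaining f = (1/2)^(37/33) ≈ 0.4597.
At steady state, accumulation factor R = 1/(1 − e^(−kτ)) ≈ 1.8508.
Each bolus raises the concentration by D/Vd = 53/10 ≈ 5.300 mcg/mL.
Cmax,ss = C₀/(1 − f) ≈ 5.300/0.5403 ≈ 9.809 mcg/mL.
Steady-state trough Cmin,ss = Cmax,ss·f ≈ 9.809 × 0.4597 ≈ 4.509 mcg/mL.
Trough 4.5 mcg/mL vs MEC 3 mcg/mL: adequate.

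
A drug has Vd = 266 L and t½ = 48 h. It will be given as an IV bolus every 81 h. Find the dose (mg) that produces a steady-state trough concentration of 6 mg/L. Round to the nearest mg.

τ/t½ = 81/48 ≈ 1.6875, so f = (1/2)^(81/48) ≈ 0.310464.
Cmin,ss = (D/Vd)·f/(1−f), so D = Cmin,ss·Vd·(1−f)/f.
D = 6 × 266 × (1−f)/f ≈ 6 × 266 × 2.22099 ≈ 3544.70 mg.

3545 mg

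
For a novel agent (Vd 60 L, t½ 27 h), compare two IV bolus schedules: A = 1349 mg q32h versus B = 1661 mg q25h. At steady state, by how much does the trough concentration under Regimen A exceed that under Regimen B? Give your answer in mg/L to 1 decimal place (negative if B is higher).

-13.1 mg/L

Regimen A: f = (1/2)^(32/27) ≈ 0.4398; Cmin,ss = (1349/60)·f/(1−f) ≈ 17.651 mg/L.
Regimen B: f = (1/2)^(25/27) ≈ 0.5263; Cmin,ss = (1661/60)·f/(1−f) ≈ 30.757 mg/L.
Difference ≈ 17.651 − 30.757 ≈ -13.106 mg/L.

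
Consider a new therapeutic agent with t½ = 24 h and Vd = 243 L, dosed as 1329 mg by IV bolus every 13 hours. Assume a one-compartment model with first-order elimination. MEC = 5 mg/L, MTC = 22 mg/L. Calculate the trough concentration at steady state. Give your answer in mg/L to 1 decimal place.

k = ln2/t½ = ln2/24 ≈ 0.028881 h⁻¹; fraction remaining f = e^(−kτ) = e^(−0.028881×13) ≈ 0.6870.
At steady state, accumulation factor R = 1/(1 − e^(−kτ)) ≈ 3.1949.
Each bolus raises the concentration by D/Vd = 1329/243 ≈ 5.469 mg/L.
Steady-state peak Cmax,ss = C₀·R ≈ 5.469 × 3.1949 ≈ 17.473 mg/L.
Steady-state trough Cmin,ss = Cmax,ss·f ≈ 17.473 × 0.6870 ≈ 12.004 mg/L.
Trough 12.0 mg/L vs MEC 5 mg/L: adequate.

12.0 mg/L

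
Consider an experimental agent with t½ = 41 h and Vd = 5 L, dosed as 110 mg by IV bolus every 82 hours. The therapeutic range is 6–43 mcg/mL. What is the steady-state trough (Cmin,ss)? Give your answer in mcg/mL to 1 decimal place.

The dosing interval is 2 half-lives, so f = 2^(−2) = 0.25.
At steady state, R = 1/(1 − 0.25) = 4/3.
Single-dose peak C₀ = D/Vd = 110/5 = 22 mcg/mL.
Steady-state peak Cmax,ss = C₀·R = 22 × 4/3 ≈ 29.333 mcg/mL.
Steady-state trough Cmin,ss = Cmax,ss·f ≈ 29.333 × 0.25 ≈ 7.333 mcg/mL.
Trough 7.3 mcg/mL vs MEC 6 mcg/mL: adequate.

7.3 mcg/mL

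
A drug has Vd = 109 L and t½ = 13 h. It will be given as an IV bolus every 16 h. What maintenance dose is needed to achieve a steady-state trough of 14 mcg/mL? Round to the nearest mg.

τ/t½ = 16/13 ≈ 1.2308, so f = (1/2)^(16/13) ≈ 0.426090.
Cmin,ss = (D/Vd)·f/(1−f), so D = Cmin,ss·Vd·(1−f)/f.
D = 14 × 109 × (1−f)/f ≈ 14 × 109 × 1.34692 ≈ 2055.40 mg.

2055 mg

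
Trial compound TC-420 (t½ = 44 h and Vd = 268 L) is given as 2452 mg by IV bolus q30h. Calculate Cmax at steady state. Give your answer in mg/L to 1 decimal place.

24.3 mg/L

τ/t½ = 30/44 ≈ 0.68182, so fraction remaining f = (1/2)^(30/44) ≈ 0.6234.
At steady state, accumulation factor R = 1/(1 − e^(−kτ)) ≈ 2.6553.
Each bolus raises the concentration by D/Vd = 2452/268 ≈ 9.149 mg/L.
Steady-state peak Cmax,ss = C₀·R ≈ 9.149 × 2.6553 ≈ 24.293 mg/L.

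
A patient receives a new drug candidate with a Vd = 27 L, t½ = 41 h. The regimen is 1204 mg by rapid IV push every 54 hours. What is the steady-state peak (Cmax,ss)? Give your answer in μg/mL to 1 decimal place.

74.5 μg/mL

Over one 54-h interval, 54/41 ≈ 1.3171 half-lives elapse, leaving f ≈ 0.4013 of each dose.
Accumulation ratio R = 1/(1 − f) ≈ 1/0.5987 ≈ 1.6703.
Single-dose peak C₀ = D/Vd = 1204/27 ≈ 44.593 μg/mL.
Steady-state peak Cmax,ss = C₀·R ≈ 44.593 × 1.6703 ≈ 74.484 μg/mL.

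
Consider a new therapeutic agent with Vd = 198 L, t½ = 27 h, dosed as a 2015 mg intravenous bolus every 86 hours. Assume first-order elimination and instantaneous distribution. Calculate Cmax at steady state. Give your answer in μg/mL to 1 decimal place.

11.4 μg/mL

k = ln2/t½ = ln2/27 ≈ 0.025672 h⁻¹; fraction remaining f = e^(−kτ) = e^(−0.025672×86) ≈ 0.1099.
Accumulation ratio R = 1/(1 − f) ≈ 1/0.8901 ≈ 1.1235.
Single-dose peak C₀ = D/Vd = 2015/198 ≈ 10.177 μg/mL.
Steady-state peak Cmax,ss = C₀·R ≈ 10.177 × 1.1235 ≈ 11.434 μg/mL.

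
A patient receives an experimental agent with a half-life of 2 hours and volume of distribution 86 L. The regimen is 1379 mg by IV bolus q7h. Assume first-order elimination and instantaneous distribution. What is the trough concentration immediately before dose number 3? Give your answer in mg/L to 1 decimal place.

f = (1/2)^(τ/t½) = (1/2)^(7/2) ≈ 0.0884.
C₀ = D/Vd = 1379/86 ≈ 16.035 mg/L.
Before the 3rd dose, 2 doses have been given. Superposition: Cmin = C₀·(f + f²).
≈ 16.035 × (0.0884 + 0.0078) ≈ 16.035 × 0.0962 ≈ 1.543 mg/L.

1.5 mg/L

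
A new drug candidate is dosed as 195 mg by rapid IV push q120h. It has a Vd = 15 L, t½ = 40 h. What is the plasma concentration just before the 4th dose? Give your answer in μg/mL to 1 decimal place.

f = (1/2)^(τ/t½) = (1/2)^(120/40) ≈ 0.1250.
C₀ = D/Vd = 195/15 ≈ 13.000 μg/mL.
Before the 4th dose, 3 doses have been given. Superposition: Cmin = C₀·(f + f² + … + f^3).
≈ 13.000 × (0.1250 + 0.0156 + 0.0020) ≈ 13.000 × 0.1426 ≈ 1.854 μg/mL.

1.9 μg/mL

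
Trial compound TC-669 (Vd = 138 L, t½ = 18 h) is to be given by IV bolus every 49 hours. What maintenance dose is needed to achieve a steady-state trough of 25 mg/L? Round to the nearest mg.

19316 mg

τ/t½ = 49/18 ≈ 2.7222, so f = (1/2)^(49/18) ≈ 0.151541.
Cmin,ss = (D/Vd)·f/(1−f), so D = Cmin,ss·Vd·(1−f)/f.
D = 25 × 138 × (1−f)/f ≈ 25 × 138 × 5.59887 ≈ 19316.10 mg.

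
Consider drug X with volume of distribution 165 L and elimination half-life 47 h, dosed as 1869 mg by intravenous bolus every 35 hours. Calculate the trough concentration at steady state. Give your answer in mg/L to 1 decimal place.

16.8 mg/L

Over one 35-h interval, 35/47 ≈ 0.74468 half-lives elapse, leaving f ≈ 0.5968 of each dose.
At steady state, accumulation factor R = 1/(1 − e^(−kτ)) ≈ 2.4802.
Each bolus raises the concentration by D/Vd = 1869/165 ≈ 11.327 mg/L.
Steady-state peak Cmax,ss = C₀·R ≈ 11.327 × 2.4802 ≈ 28.093 mg/L.
Steady-state trough Cmin,ss = Cmax,ss·f ≈ 28.093 × 0.5968 ≈ 16.766 mg/L.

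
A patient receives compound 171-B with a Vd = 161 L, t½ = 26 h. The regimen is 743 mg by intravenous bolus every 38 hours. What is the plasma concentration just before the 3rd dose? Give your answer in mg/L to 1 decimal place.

f = (1/2)^(τ/t½) = (1/2)^(38/26) ≈ 0.3631.
C₀ = D/Vd = 743/161 ≈ 4.615 mg/L.
Before the 3rd dose, 2 doses have been given. Superposition: Cmin = C₀·(f + f²).
≈ 4.615 × (0.3631 + 0.1318) ≈ 4.615 × 0.4949 ≈ 2.284 mg/L.

2.3 mg/L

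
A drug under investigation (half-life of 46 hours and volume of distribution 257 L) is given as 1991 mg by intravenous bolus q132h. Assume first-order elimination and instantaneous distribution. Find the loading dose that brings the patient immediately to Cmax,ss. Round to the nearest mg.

2307 mg

f = (1/2)^(132/46) ≈ 0.136828; accumulation ratio R = 1/(1−f) ≈ 1.15852.
Loading dose to hit Cmax,ss on first dose: D_load = D_maint·R ≈ 1991 × 1.15852 ≈ 2306.61 mg.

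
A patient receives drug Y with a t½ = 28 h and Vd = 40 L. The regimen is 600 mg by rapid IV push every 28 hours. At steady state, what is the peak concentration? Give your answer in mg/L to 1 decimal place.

30.0 mg/L

τ = 28 h = 1 half-life, so f = (1/2)^1 = 0.5.
Accumulation ratio R = 1/(1 − f) = 1/0.5 = 2/1.
Single-dose peak C₀ = D/Vd = 600/40 = 15 mg/L.
Steady-state peak Cmax,ss = C₀·R = 15 × 2/1 ≈ 30.000 mg/L.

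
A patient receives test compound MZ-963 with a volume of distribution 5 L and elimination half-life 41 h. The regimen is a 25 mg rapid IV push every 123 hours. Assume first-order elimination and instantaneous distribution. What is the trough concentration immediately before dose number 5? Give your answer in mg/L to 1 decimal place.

0.7 mg/L

f = (1/2)^(τ/t½) = (1/2)^(123/41) ≈ 0.1250.
C₀ = D/Vd = 25/5 ≈ 5.000 mg/L.
Before the 5th dose, 4 doses have been given. Superposition: Cmin = C₀·(f + f² + … + f^4).
≈ 5.000 × (0.1250 + 0.0156 + 0.0020 + 0.0002) ≈ 5.000 × 0.1428 ≈ 0.714 mg/L.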